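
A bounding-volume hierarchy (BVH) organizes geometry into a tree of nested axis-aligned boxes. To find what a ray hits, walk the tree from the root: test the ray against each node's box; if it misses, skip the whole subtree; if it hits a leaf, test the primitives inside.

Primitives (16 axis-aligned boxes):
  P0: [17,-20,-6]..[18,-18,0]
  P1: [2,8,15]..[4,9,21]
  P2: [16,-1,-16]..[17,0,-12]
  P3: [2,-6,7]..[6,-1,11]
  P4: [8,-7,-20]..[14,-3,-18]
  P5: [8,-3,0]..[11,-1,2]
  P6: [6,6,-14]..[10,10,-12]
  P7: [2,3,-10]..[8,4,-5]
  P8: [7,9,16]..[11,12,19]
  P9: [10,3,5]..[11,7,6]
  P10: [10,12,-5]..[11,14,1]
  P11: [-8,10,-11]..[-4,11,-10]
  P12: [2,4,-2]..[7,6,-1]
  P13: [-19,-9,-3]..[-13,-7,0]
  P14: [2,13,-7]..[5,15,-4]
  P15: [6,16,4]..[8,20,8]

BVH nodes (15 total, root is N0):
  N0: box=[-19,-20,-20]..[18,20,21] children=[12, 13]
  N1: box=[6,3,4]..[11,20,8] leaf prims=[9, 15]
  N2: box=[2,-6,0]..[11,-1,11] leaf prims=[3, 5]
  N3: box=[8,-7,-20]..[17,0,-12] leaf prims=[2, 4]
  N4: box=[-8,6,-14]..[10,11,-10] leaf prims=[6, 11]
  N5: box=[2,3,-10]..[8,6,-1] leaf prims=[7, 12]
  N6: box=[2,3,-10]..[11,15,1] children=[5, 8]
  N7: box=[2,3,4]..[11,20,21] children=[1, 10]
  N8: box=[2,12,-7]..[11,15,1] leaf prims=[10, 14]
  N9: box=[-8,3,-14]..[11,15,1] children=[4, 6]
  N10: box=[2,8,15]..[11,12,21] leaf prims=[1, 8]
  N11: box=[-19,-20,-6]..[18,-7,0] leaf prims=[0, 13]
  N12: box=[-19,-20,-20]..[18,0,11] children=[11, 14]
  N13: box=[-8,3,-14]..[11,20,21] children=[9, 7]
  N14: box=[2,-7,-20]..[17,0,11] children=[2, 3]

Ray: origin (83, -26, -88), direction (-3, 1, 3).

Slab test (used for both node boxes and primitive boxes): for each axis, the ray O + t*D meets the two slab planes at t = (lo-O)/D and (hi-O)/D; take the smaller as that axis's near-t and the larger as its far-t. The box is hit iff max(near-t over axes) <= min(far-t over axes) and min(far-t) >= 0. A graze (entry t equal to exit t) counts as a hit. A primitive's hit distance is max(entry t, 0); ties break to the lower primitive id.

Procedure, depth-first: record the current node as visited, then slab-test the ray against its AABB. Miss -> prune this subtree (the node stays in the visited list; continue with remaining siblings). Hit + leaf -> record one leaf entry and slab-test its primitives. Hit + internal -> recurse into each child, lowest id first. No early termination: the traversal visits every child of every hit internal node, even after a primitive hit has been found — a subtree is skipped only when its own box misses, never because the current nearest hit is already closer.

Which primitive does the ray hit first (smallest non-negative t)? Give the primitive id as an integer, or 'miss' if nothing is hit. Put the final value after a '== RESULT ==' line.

Traverse from the root:
N0 x:[65/3,34] y:[6,46] z:[68/3,109/3] -> hit [68/3,34], descend [12, 13]
  N12 x:[65/3,34] y:[6,26] z:[68/3,33] -> hit [68/3,26], descend [11, 14]
    N11 x:[65/3,34] y:[6,19] z:[82/3,88/3] -> miss, prune
    N14 x:[22,27] y:[19,26] z:[68/3,33] -> hit [68/3,26], descend [2, 3]
      N2 x:[24,27] y:[20,25] z:[88/3,33] -> miss, prune
      N3 x:[22,25] y:[19,26] z:[68/3,76/3] -> hit [68/3,25] leaf, test {P2(miss), P4@t=23}
  N13 x:[24,91/3] y:[29,46] z:[74/3,109/3] -> hit [29,91/3], descend [7, 9]
    N7 x:[24,27] y:[29,46] z:[92/3,109/3] -> miss, prune
    N9 x:[24,91/3] y:[29,41] z:[74/3,89/3] -> hit [29,89/3], descend [4, 6]
      N4 x:[73/3,91/3] y:[32,37] z:[74/3,26] -> miss, prune
      N6 x:[24,27] y:[29,41] z:[26,89/3] -> miss, prune

11 AABB tests over nodes [0, 12, 11, 14, 2, 3, 13, 7, 9, 4, 6]; 1 leaf entered; closest P4.

== RESULT ==
4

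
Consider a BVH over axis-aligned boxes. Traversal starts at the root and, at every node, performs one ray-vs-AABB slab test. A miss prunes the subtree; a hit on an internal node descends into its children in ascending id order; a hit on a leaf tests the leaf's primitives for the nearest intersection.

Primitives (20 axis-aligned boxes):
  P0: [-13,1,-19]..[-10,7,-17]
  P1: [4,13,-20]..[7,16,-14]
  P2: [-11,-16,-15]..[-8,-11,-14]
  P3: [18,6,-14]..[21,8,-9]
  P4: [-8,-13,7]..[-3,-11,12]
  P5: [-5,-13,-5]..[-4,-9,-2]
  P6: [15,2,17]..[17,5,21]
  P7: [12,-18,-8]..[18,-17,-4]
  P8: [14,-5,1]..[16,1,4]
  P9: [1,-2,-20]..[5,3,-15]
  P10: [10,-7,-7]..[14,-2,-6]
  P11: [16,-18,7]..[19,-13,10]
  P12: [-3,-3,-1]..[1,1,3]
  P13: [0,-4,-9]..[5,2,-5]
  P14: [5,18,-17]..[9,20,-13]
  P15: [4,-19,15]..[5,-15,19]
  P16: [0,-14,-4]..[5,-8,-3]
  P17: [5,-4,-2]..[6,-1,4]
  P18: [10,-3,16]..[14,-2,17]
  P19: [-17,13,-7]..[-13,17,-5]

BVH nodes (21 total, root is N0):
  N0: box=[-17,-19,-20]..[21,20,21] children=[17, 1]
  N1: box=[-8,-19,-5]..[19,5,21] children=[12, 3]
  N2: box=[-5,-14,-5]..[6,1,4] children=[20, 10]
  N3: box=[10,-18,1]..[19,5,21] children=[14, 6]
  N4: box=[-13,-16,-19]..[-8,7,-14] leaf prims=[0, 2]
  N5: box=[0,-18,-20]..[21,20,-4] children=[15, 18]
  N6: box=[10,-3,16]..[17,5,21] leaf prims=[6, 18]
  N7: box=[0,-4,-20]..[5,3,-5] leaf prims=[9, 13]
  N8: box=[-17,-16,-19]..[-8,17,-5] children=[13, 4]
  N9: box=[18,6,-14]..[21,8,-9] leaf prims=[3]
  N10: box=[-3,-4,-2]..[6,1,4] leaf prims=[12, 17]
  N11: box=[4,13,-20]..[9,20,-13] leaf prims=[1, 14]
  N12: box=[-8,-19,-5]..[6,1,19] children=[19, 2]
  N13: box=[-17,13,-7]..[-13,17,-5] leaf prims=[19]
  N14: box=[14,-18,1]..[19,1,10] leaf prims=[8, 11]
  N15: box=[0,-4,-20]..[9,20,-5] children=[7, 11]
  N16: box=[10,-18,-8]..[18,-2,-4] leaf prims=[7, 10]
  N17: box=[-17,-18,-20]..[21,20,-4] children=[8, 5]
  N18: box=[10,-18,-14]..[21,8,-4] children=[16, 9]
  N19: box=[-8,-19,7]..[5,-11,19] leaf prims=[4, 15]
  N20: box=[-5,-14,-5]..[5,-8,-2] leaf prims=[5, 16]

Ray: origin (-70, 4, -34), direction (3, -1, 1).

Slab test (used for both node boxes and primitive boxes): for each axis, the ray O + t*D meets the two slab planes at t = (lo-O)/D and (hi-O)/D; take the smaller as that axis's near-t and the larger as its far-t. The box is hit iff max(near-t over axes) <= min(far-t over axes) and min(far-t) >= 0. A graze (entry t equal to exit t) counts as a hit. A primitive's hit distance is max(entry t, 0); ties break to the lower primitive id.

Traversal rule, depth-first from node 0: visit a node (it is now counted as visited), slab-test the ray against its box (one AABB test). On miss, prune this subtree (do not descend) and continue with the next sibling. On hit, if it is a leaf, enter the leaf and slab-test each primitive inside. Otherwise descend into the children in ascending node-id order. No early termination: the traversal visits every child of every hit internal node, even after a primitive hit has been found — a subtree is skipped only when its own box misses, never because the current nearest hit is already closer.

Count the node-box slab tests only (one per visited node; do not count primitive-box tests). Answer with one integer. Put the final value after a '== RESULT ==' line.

Walk:
N0 x:[53/3,91/3] y:[-16,23] z:[14,55] -> hit [53/3,23], descend [1, 17]
  N1 x:[62/3,89/3] y:[-1,23] z:[29,55] -> miss, prune
  N17 x:[53/3,91/3] y:[-16,22] z:[14,30] -> hit [53/3,22], descend [5, 8]
    N5 x:[70/3,91/3] y:[-16,22] z:[14,30] -> miss, prune
    N8 x:[53/3,62/3] y:[-13,20] z:[15,29] -> hit [53/3,20], descend [4, 13]
      N4 x:[19,62/3] y:[-3,20] z:[15,20] -> hit [19,20] leaf, test {P0(miss), P2@t=59/3}
      N13 x:[53/3,19] y:[-13,-9] z:[27,29] -> miss, prune

Summary -> nodes [0, 1, 17, 5, 8, 4, 13]; box-tests=7; leaf-entries=1; first=P2

== RESULT ==
7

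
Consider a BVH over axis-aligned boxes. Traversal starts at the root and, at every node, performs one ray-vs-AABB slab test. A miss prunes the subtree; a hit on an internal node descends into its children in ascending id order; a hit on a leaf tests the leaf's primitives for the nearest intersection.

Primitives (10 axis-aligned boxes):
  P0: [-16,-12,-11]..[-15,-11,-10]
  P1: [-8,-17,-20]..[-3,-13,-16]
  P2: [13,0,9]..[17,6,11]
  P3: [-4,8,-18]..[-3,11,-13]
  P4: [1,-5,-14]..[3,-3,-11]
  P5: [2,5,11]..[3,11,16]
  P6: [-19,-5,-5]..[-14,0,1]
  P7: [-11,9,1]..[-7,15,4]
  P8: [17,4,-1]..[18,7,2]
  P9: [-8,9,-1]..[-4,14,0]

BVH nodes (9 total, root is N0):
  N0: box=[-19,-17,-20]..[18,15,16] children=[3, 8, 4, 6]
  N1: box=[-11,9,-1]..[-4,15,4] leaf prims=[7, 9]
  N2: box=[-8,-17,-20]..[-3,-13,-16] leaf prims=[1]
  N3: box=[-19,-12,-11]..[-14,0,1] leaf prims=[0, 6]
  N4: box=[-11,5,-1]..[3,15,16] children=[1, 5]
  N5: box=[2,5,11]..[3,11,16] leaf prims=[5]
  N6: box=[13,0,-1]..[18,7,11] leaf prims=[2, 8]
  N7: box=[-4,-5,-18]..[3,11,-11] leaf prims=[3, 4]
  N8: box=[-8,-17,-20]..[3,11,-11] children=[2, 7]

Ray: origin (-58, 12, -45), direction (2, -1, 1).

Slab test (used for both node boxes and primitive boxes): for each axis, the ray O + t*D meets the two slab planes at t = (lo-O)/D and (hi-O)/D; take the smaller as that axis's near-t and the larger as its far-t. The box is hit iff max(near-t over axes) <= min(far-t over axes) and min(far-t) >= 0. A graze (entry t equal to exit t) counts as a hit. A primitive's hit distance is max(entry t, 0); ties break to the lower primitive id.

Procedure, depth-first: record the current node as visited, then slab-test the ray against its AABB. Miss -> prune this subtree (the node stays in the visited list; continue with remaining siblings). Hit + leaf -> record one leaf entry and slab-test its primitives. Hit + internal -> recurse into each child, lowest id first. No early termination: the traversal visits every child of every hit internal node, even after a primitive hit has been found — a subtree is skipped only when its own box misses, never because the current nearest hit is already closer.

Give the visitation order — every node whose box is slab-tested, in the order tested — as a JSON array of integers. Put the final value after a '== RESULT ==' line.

Walk:
N0 x:[39/2,38] y:[-3,29] z:[25,61] -> hit [25,29], descend [3, 4, 6, 8]
  N3 x:[39/2,22] y:[12,24] z:[34,46] -> miss, prune
  N4 x:[47/2,61/2] y:[-3,7] z:[44,61] -> miss, prune
  N6 x:[71/2,38] y:[5,12] z:[44,56] -> miss, prune
  N8 x:[25,61/2] y:[1,29] z:[25,34] -> hit [25,29], descend [2, 7]
    N2 x:[25,55/2] y:[25,29] z:[25,29] -> hit [25,55/2] leaf, test {P1@t=25}
    N7 x:[27,61/2] y:[1,17] z:[27,34] -> miss, prune

Summary -> nodes [0, 3, 4, 6, 8, 2, 7]; box-tests=7; leaf-entries=1; first=P1

== RESULT ==
[0, 3, 4, 6, 8, 2, 7]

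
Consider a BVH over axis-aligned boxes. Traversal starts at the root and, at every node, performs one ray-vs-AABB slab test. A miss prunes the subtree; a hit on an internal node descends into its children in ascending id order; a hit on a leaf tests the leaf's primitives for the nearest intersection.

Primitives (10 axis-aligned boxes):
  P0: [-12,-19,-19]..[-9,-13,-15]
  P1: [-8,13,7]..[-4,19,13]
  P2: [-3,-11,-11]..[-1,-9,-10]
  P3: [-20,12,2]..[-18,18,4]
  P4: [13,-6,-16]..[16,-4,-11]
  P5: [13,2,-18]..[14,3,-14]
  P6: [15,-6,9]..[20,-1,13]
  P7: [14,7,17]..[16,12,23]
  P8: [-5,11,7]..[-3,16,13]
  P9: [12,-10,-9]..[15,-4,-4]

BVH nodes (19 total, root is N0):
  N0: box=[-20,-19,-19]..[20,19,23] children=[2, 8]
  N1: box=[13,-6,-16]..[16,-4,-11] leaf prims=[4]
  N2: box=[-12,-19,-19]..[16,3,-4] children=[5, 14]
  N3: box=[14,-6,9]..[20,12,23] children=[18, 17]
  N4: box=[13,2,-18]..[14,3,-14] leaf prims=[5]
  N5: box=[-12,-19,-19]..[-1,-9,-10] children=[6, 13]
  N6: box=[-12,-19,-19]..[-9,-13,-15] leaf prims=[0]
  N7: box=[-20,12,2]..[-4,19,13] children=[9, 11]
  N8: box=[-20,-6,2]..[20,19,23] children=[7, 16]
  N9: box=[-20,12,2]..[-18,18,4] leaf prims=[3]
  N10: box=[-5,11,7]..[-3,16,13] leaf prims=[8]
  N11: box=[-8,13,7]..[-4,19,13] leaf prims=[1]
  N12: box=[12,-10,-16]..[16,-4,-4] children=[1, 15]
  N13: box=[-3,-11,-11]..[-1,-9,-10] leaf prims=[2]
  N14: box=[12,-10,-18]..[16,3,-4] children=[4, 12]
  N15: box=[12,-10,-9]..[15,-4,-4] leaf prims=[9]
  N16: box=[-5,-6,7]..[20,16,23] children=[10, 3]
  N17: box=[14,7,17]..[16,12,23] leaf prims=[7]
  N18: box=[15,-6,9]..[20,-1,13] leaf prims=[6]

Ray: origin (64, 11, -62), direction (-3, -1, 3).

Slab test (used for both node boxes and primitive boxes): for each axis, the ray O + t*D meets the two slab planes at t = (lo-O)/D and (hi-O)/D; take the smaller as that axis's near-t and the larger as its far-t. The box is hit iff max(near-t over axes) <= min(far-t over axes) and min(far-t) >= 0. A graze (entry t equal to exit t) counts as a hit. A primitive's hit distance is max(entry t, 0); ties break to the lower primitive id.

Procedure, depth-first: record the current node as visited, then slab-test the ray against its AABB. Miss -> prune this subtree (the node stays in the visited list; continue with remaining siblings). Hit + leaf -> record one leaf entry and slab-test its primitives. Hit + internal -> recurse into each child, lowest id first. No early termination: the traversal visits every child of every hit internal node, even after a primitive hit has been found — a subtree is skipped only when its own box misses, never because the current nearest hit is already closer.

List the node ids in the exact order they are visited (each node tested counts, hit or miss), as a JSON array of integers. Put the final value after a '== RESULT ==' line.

Trace the traversal:
N0 x:[44/3,28] y:[-8,30] z:[43/3,85/3] -> hit [44/3,28], descend [2, 8]
  N2 x:[16,76/3] y:[8,30] z:[43/3,58/3] -> hit [16,58/3], descend [5, 14]
    N5 x:[65/3,76/3] y:[20,30] z:[43/3,52/3] -> miss, prune
    N14 x:[16,52/3] y:[8,21] z:[44/3,58/3] -> hit [16,52/3], descend [4, 12]
      N4 x:[50/3,17] y:[8,9] z:[44/3,16] -> miss, prune
      N12 x:[16,52/3] y:[15,21] z:[46/3,58/3] -> hit [16,52/3], descend [1, 15]
        N1 x:[16,17] y:[15,17] z:[46/3,17] -> hit [16,17] leaf, test {P4@t=16}
        N15 x:[49/3,52/3] y:[15,21] z:[53/3,58/3] -> miss, prune
  N8 x:[44/3,28] y:[-8,17] z:[64/3,85/3] -> miss, prune

order=[0, 2, 5, 14, 4, 12, 1, 15, 8]  |boxes|=9  |leaves|=1  hit=P4

== RESULT ==
[0, 2, 5, 14, 4, 12, 1, 15, 8]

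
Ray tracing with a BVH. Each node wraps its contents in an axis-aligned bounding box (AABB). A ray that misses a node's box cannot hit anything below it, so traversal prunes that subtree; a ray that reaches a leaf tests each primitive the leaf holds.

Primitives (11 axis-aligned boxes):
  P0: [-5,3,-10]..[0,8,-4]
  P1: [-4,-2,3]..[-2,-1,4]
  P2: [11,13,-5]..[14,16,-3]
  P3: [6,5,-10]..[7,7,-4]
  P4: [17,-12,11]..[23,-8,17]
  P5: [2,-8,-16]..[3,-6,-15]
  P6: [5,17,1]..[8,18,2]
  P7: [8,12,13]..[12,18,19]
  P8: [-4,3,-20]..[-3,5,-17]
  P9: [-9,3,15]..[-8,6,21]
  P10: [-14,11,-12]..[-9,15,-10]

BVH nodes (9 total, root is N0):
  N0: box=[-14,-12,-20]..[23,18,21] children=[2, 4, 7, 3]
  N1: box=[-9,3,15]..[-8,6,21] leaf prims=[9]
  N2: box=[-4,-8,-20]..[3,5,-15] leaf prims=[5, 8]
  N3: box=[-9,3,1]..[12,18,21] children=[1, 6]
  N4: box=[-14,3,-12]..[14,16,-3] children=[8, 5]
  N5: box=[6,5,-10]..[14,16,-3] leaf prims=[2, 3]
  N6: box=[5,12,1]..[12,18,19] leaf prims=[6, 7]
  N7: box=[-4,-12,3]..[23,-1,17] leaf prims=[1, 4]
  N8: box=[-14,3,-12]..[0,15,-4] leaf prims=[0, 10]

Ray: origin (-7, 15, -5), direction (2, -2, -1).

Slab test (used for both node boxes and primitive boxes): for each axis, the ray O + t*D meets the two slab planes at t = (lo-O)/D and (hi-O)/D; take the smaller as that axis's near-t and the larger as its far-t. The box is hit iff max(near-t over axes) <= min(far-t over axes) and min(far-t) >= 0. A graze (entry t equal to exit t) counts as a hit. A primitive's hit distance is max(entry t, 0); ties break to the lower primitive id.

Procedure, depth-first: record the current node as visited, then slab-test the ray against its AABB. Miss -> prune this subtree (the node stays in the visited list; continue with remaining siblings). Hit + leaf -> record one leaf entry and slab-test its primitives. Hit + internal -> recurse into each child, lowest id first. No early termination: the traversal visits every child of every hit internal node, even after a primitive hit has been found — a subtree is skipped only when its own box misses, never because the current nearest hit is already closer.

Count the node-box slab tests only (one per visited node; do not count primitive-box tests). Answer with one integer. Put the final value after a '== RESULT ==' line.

Walk:
N0 x:[-7/2,15] y:[-3/2,27/2] z:[-26,15] -> hit [-3/2,27/2], descend [2, 3, 4, 7]
  N2 x:[3/2,5] y:[5,23/2] z:[10,15] -> miss, prune
  N3 x:[-1,19/2] y:[-3/2,6] z:[-26,-6] -> miss, prune
  N4 x:[-7/2,21/2] y:[-1/2,6] z:[-2,7] -> hit [-1/2,6], descend [5, 8]
    N5 x:[13/2,21/2] y:[-1/2,5] z:[-2,5] -> miss, prune
    N8 x:[-7/2,7/2] y:[0,6] z:[-1,7] -> hit [0,7/2] leaf, test {P0@t=7/2, P10(miss)}
  N7 x:[3/2,15] y:[8,27/2] z:[-22,-8] -> miss, prune

Summary -> nodes [0, 2, 3, 4, 5, 8, 7]; box-tests=7; leaf-entries=1; first=P0

== RESULT ==
7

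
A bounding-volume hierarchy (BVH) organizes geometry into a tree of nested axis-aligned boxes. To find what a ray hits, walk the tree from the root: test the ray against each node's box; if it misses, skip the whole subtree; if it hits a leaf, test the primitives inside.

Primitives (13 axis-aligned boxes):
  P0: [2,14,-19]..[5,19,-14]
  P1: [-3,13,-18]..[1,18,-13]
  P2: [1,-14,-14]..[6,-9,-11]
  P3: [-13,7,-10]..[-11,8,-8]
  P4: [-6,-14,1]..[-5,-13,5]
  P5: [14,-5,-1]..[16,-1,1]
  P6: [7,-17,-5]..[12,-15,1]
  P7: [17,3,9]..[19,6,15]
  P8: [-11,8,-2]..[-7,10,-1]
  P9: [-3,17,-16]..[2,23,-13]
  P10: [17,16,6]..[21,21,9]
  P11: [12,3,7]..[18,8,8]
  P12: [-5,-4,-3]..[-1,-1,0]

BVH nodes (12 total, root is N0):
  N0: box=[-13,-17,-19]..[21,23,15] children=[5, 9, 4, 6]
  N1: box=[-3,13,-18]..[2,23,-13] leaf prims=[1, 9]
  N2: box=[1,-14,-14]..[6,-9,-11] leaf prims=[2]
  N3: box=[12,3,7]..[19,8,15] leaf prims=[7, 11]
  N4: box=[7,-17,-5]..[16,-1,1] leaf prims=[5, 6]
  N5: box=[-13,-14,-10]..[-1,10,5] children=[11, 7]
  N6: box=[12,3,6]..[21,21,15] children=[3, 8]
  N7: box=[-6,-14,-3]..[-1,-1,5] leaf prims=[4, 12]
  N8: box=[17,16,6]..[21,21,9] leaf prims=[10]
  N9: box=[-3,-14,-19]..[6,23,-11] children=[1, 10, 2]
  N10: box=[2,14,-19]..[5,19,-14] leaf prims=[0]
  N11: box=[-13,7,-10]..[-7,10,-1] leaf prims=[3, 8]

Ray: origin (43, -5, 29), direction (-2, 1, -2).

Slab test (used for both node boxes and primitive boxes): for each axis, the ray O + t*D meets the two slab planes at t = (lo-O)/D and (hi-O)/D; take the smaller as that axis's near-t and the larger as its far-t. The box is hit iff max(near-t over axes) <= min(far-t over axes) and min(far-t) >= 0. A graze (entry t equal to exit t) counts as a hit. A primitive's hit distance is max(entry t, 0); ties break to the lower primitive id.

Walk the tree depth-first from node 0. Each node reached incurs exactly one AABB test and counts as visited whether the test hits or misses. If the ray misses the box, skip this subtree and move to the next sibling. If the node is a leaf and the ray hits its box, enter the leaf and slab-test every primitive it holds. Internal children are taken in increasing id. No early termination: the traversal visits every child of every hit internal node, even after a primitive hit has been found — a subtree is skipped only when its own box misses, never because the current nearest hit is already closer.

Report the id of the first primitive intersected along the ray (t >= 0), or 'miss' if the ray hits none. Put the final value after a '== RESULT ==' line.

Traverse from the root:
N0 x:[11,28] y:[-12,28] z:[7,24] -> hit [11,24], descend [4, 5, 6, 9]
  N4 x:[27/2,18] y:[-12,4] z:[14,17] -> miss, prune
  N5 x:[22,28] y:[-9,15] z:[12,39/2] -> miss, prune
  N6 x:[11,31/2] y:[8,26] z:[7,23/2] -> hit [11,23/2], descend [3, 8]
    N3 x:[12,31/2] y:[8,13] z:[7,11] -> miss, prune
    N8 x:[11,13] y:[21,26] z:[10,23/2] -> miss, prune
  N9 x:[37/2,23] y:[-9,28] z:[20,24] -> hit [20,23], descend [1, 2, 10]
    N1 x:[41/2,23] y:[18,28] z:[21,47/2] -> hit [21,23] leaf, test {P1@t=21, P9@t=22}
    N2 x:[37/2,21] y:[-9,-4] z:[20,43/2] -> miss, prune
    N10 x:[19,41/2] y:[19,24] z:[43/2,24] -> miss, prune

Visited [0, 4, 5, 6, 3, 8, 9, 1, 2, 10]. Tests: 10 box, 1 leaf. Nearest: P1.

== RESULT ==
1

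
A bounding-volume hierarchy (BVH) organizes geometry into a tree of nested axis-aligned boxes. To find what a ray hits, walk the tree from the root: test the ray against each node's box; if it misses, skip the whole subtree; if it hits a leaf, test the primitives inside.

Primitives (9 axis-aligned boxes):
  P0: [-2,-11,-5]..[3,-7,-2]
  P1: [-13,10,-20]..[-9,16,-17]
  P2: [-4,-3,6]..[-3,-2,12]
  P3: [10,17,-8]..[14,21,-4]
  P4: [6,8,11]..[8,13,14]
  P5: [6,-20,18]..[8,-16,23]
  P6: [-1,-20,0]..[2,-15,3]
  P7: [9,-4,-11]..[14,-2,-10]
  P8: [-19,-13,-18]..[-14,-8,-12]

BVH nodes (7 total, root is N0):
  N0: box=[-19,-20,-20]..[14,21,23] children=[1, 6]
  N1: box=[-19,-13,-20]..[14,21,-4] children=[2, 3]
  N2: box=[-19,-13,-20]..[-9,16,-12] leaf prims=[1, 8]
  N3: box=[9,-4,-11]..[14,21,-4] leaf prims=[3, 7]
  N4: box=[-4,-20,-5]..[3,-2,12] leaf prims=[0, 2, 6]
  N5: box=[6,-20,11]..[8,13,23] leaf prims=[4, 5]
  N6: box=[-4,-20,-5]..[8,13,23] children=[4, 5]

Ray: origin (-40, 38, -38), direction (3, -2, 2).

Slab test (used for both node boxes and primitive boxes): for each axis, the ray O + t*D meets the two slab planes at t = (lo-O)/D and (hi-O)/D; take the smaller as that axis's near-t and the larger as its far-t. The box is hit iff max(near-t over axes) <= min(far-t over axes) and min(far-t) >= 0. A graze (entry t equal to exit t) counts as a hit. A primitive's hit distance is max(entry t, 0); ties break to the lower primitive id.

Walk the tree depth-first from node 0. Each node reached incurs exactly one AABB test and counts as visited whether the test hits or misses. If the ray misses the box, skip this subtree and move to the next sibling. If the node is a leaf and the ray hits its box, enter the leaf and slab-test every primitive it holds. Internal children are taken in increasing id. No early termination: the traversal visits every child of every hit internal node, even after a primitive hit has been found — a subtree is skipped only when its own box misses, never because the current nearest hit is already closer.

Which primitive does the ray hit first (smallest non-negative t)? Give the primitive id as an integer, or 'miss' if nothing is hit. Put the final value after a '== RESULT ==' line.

Trace the traversal:
N0 x:[7,18] y:[17/2,29] z:[9,61/2] -> hit [9,18], descend [1, 6]
  N1 x:[7,18] y:[17/2,51/2] z:[9,17] -> hit [9,17], descend [2, 3]
    N2 x:[7,31/3] y:[11,51/2] z:[9,13] -> miss, prune
    N3 x:[49/3,18] y:[17/2,21] z:[27/2,17] -> hit [49/3,17] leaf, test {P3(miss), P7(miss)}
  N6 x:[12,16] y:[25/2,29] z:[33/2,61/2] -> miss, prune

5 AABB tests over nodes [0, 1, 2, 3, 6]; 1 leaf entered; closest miss.

== RESULT ==
miss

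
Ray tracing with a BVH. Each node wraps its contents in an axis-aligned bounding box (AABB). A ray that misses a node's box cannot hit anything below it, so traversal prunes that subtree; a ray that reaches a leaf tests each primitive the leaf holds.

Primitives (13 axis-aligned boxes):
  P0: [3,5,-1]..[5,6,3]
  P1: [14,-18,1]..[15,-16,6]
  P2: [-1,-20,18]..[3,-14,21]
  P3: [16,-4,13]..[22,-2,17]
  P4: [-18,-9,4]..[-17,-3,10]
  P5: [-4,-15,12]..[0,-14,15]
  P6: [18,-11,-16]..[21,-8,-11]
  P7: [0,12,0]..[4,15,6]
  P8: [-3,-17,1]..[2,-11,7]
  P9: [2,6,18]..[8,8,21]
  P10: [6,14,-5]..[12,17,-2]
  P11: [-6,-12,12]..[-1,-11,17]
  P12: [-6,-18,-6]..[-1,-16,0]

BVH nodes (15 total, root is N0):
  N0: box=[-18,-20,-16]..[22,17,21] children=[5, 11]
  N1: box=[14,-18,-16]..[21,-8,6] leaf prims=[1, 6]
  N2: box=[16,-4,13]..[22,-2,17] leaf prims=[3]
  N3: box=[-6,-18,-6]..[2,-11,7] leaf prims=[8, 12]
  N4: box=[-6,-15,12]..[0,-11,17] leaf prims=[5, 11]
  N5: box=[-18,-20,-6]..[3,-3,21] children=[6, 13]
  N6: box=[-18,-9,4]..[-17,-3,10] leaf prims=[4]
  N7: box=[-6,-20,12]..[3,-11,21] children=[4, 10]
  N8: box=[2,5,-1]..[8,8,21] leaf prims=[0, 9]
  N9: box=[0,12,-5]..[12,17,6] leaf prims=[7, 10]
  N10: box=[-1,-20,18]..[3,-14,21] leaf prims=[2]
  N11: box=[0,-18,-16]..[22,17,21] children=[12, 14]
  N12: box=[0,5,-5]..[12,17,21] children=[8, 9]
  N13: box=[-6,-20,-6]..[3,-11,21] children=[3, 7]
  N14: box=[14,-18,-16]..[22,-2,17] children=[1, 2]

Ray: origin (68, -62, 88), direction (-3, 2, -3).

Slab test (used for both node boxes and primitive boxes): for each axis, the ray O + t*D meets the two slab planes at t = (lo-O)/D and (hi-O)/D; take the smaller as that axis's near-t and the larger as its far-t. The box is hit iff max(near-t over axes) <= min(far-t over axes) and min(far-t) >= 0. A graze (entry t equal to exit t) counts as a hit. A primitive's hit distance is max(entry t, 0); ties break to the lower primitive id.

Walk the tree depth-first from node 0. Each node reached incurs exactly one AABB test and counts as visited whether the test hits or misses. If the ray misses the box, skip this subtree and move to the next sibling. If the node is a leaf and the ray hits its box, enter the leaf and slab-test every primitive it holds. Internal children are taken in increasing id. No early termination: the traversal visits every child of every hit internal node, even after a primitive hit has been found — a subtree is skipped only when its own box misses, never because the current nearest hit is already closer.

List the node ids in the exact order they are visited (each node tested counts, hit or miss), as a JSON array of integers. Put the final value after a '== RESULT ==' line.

Traverse from the root:
N0 x:[46/3,86/3] y:[21,79/2] z:[67/3,104/3] -> hit [67/3,86/3], descend [5, 11]
  N5 x:[65/3,86/3] y:[21,59/2] z:[67/3,94/3] -> hit [67/3,86/3], descend [6, 13]
    N6 x:[85/3,86/3] y:[53/2,59/2] z:[26,28] -> miss, prune
    N13 x:[65/3,74/3] y:[21,51/2] z:[67/3,94/3] -> hit [67/3,74/3], descend [3, 7]
      N3 x:[22,74/3] y:[22,51/2] z:[27,94/3] -> miss, prune
      N7 x:[65/3,74/3] y:[21,51/2] z:[67/3,76/3] -> hit [67/3,74/3], descend [4, 10]
        N4 x:[68/3,74/3] y:[47/2,51/2] z:[71/3,76/3] -> hit [71/3,74/3] leaf, test {P5(miss), P11(miss)}
        N10 x:[65/3,23] y:[21,24] z:[67/3,70/3] -> hit [67/3,23] leaf, test {P2@t=67/3}
  N11 x:[46/3,68/3] y:[22,79/2] z:[67/3,104/3] -> hit [67/3,68/3], descend [12, 14]
    N12 x:[56/3,68/3] y:[67/2,79/2] z:[67/3,31] -> miss, prune
    N14 x:[46/3,18] y:[22,30] z:[71/3,104/3] -> miss, prune

Summary -> nodes [0, 5, 6, 13, 3, 7, 4, 10, 11, 12, 14]; box-tests=11; leaf-entries=2; first=P2

== RESULT ==
[0, 5, 6, 13, 3, 7, 4, 10, 11, 12, 14]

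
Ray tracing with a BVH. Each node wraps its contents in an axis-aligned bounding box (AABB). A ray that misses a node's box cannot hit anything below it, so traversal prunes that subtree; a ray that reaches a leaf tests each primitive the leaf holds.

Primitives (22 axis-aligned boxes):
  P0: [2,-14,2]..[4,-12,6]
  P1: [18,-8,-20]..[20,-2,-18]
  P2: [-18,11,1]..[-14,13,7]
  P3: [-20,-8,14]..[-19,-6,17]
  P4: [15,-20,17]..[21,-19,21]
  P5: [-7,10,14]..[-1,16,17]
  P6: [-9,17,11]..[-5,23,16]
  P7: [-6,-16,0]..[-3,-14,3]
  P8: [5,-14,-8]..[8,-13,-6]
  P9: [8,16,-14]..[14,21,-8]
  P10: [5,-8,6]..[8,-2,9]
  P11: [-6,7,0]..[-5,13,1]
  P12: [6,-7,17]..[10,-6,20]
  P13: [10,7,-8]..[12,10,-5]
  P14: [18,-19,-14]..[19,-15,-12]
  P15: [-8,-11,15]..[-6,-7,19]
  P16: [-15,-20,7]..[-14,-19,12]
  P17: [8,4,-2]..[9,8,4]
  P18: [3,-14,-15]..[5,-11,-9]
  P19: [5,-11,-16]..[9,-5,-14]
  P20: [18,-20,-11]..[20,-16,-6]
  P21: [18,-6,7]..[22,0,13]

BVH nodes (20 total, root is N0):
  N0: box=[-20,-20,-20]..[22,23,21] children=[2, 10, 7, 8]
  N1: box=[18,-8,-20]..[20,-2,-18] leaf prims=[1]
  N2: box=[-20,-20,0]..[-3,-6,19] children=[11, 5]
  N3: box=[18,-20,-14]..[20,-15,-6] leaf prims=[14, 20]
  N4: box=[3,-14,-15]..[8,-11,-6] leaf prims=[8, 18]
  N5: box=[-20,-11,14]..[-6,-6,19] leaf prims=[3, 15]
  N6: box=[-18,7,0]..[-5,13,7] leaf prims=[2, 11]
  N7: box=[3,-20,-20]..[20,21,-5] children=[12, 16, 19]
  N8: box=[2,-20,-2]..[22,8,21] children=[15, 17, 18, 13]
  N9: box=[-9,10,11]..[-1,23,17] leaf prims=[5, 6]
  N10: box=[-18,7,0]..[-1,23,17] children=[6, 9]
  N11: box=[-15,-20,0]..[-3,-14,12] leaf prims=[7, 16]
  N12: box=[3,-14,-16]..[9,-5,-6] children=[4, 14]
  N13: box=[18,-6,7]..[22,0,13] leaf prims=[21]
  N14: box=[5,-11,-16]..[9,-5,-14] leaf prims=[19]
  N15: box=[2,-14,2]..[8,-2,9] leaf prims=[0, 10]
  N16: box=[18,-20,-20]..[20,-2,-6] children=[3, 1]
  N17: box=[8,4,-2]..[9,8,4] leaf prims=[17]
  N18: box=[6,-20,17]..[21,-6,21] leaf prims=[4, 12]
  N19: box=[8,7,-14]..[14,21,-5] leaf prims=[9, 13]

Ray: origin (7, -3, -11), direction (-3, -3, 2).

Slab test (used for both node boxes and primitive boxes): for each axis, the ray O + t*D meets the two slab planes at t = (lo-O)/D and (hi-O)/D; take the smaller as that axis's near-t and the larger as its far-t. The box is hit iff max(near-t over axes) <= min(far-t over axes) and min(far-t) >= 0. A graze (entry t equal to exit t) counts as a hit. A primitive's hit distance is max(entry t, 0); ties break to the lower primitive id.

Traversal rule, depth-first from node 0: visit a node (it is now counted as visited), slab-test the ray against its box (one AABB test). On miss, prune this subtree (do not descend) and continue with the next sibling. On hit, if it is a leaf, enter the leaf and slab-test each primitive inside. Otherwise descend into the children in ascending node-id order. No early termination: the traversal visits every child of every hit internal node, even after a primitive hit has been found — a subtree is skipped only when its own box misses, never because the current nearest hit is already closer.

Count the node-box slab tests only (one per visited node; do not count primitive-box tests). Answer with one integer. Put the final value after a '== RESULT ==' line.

Trace the traversal:
N0 x:[-5,9] y:[-26/3,17/3] z:[-9/2,16] -> hit [-9/2,17/3], descend [2, 7, 8, 10]
  N2 x:[10/3,9] y:[1,17/3] z:[11/2,15] -> hit [11/2,17/3], descend [5, 11]
    N5 x:[13/3,9] y:[1,8/3] z:[25/2,15] -> miss, prune
    N11 x:[10/3,22/3] y:[11/3,17/3] z:[11/2,23/2] -> hit [11/2,17/3] leaf, test {P7(miss), P16(miss)}
  N7 x:[-13/3,4/3] y:[-8,17/3] z:[-9/2,3] -> hit [-13/3,4/3], descend [12, 16, 19]
    N12 x:[-2/3,4/3] y:[2/3,11/3] z:[-5/2,5/2] -> hit [2/3,4/3], descend [4, 14]
      N4 x:[-1/3,4/3] y:[8/3,11/3] z:[-2,5/2] -> miss, prune
      N14 x:[-2/3,2/3] y:[2/3,8/3] z:[-5/2,-3/2] -> miss, prune
    N16 x:[-13/3,-11/3] y:[-1/3,17/3] z:[-9/2,5/2] -> miss, prune
    N19 x:[-7/3,-1/3] y:[-8,-10/3] z:[-3/2,3] -> miss, prune
  N8 x:[-5,5/3] y:[-11/3,17/3] z:[9/2,16] -> miss, prune
  N10 x:[8/3,25/3] y:[-26/3,-10/3] z:[11/2,14] -> miss, prune

Summary -> nodes [0, 2, 5, 11, 7, 12, 4, 14, 16, 19, 8, 10]; box-tests=12; leaf-entries=1; first=miss

== RESULT ==
12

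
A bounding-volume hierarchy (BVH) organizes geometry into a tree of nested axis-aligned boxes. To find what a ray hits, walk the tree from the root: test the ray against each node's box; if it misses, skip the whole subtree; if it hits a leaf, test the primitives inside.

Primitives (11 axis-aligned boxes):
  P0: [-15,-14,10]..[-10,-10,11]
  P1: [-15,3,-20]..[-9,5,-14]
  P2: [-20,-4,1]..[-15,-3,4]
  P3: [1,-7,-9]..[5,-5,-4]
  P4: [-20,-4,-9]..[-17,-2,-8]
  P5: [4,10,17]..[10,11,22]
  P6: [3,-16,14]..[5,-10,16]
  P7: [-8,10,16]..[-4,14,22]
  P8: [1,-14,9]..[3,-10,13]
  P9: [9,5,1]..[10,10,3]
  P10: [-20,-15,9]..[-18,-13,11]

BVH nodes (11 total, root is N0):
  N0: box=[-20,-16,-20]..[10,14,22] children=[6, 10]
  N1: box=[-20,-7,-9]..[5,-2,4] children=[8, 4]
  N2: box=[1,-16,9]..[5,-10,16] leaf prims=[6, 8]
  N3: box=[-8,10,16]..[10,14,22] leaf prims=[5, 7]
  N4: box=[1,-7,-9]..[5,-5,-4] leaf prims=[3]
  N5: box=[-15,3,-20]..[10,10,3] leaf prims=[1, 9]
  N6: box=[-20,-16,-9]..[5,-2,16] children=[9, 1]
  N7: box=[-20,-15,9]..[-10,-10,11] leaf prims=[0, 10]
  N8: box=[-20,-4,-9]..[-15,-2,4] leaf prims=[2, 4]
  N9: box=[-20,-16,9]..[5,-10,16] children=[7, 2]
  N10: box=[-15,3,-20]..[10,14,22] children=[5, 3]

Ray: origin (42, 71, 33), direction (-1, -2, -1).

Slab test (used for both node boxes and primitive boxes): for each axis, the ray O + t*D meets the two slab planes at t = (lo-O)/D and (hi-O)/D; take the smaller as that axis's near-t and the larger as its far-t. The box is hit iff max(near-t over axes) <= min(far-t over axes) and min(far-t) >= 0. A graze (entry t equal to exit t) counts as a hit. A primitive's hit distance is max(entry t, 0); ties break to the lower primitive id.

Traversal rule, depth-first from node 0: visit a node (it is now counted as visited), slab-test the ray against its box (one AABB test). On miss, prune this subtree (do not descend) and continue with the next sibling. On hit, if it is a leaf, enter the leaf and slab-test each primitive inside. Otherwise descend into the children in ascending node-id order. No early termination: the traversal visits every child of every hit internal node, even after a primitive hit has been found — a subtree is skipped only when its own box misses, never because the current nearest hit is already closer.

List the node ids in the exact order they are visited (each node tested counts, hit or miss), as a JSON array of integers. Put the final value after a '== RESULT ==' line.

Traverse from the root:
N0 x:[32,62] y:[57/2,87/2] z:[11,53] -> hit [32,87/2], descend [6, 10]
  N6 x:[37,62] y:[73/2,87/2] z:[17,42] -> hit [37,42], descend [1, 9]
    N1 x:[37,62] y:[73/2,39] z:[29,42] -> hit [37,39], descend [4, 8]
      N4 x:[37,41] y:[38,39] z:[37,42] -> hit [38,39] leaf, test {P3@t=38}
      N8 x:[57,62] y:[73/2,75/2] z:[29,42] -> miss, prune
    N9 x:[37,62] y:[81/2,87/2] z:[17,24] -> miss, prune
  N10 x:[32,57] y:[57/2,34] z:[11,53] -> hit [32,34], descend [3, 5]
    N3 x:[32,50] y:[57/2,61/2] z:[11,17] -> miss, prune
    N5 x:[32,57] y:[61/2,34] z:[30,53] -> hit [32,34] leaf, test {P1(miss), P9@t=32}

9 AABB tests over nodes [0, 6, 1, 4, 8, 9, 10, 3, 5]; 2 leaves entered; closest P9.

== RESULT ==
[0, 6, 1, 4, 8, 9, 10, 3, 5]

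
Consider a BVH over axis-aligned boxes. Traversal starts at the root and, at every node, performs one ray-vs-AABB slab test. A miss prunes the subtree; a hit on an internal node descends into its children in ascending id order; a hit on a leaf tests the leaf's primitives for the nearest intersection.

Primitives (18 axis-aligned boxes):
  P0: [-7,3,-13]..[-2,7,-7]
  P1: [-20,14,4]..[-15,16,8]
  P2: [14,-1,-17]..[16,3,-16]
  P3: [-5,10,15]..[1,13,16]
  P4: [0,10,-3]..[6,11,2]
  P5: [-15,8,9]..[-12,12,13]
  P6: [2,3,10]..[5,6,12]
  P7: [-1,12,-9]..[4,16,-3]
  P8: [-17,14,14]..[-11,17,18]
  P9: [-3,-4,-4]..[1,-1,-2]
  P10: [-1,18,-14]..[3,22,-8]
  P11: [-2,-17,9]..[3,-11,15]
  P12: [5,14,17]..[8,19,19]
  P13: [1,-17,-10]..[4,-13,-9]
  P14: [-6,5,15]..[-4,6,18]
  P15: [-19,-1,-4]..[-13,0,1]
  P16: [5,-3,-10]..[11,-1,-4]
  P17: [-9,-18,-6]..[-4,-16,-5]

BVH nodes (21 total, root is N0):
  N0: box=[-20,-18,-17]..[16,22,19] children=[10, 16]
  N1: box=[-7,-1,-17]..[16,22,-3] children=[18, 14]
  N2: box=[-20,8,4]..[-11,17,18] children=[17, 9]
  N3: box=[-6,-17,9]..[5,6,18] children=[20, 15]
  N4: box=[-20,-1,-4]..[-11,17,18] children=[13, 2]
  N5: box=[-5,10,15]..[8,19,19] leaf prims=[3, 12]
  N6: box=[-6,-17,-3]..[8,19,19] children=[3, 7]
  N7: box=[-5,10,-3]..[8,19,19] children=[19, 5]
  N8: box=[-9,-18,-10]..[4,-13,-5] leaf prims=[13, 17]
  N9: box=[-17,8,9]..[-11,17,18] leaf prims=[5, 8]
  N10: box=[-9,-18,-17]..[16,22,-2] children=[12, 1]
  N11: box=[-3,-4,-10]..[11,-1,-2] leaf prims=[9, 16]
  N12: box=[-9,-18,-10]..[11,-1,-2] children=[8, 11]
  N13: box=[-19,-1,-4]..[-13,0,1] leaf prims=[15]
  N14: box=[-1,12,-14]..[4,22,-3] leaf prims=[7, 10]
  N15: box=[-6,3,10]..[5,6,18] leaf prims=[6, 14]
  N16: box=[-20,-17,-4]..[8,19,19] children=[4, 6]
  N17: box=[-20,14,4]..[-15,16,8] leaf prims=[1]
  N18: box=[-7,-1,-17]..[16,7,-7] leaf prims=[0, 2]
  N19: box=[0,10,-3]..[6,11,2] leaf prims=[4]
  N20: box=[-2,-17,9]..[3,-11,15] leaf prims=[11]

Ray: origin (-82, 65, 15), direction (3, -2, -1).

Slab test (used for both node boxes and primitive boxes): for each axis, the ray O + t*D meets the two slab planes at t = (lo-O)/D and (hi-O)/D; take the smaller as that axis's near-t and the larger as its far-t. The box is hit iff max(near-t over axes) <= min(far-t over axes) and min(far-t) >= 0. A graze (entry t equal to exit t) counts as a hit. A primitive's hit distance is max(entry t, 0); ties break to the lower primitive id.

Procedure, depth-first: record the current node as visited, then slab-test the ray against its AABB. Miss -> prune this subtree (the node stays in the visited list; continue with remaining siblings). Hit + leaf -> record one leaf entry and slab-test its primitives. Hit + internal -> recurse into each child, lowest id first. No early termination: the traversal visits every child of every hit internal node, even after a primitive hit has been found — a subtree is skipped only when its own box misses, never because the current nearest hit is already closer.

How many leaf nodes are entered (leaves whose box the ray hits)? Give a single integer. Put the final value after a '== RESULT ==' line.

Trace the traversal:
N0 x:[62/3,98/3] y:[43/2,83/2] z:[-4,32] -> hit [43/2,32], descend [10, 16]
  N10 x:[73/3,98/3] y:[43/2,83/2] z:[17,32] -> hit [73/3,32], descend [1, 12]
    N1 x:[25,98/3] y:[43/2,33] z:[18,32] -> hit [25,32], descend [14, 18]
      N14 x:[27,86/3] y:[43/2,53/2] z:[18,29] -> miss, prune
      N18 x:[25,98/3] y:[29,33] z:[22,32] -> hit [29,32] leaf, test {P0(miss), P2@t=32}
    N12 x:[73/3,31] y:[33,83/2] z:[17,25] -> miss, prune
  N16 x:[62/3,30] y:[23,41] z:[-4,19] -> miss, prune

order=[0, 10, 1, 14, 18, 12, 16]  |boxes|=7  |leaves|=1  hit=P2

== RESULT ==
1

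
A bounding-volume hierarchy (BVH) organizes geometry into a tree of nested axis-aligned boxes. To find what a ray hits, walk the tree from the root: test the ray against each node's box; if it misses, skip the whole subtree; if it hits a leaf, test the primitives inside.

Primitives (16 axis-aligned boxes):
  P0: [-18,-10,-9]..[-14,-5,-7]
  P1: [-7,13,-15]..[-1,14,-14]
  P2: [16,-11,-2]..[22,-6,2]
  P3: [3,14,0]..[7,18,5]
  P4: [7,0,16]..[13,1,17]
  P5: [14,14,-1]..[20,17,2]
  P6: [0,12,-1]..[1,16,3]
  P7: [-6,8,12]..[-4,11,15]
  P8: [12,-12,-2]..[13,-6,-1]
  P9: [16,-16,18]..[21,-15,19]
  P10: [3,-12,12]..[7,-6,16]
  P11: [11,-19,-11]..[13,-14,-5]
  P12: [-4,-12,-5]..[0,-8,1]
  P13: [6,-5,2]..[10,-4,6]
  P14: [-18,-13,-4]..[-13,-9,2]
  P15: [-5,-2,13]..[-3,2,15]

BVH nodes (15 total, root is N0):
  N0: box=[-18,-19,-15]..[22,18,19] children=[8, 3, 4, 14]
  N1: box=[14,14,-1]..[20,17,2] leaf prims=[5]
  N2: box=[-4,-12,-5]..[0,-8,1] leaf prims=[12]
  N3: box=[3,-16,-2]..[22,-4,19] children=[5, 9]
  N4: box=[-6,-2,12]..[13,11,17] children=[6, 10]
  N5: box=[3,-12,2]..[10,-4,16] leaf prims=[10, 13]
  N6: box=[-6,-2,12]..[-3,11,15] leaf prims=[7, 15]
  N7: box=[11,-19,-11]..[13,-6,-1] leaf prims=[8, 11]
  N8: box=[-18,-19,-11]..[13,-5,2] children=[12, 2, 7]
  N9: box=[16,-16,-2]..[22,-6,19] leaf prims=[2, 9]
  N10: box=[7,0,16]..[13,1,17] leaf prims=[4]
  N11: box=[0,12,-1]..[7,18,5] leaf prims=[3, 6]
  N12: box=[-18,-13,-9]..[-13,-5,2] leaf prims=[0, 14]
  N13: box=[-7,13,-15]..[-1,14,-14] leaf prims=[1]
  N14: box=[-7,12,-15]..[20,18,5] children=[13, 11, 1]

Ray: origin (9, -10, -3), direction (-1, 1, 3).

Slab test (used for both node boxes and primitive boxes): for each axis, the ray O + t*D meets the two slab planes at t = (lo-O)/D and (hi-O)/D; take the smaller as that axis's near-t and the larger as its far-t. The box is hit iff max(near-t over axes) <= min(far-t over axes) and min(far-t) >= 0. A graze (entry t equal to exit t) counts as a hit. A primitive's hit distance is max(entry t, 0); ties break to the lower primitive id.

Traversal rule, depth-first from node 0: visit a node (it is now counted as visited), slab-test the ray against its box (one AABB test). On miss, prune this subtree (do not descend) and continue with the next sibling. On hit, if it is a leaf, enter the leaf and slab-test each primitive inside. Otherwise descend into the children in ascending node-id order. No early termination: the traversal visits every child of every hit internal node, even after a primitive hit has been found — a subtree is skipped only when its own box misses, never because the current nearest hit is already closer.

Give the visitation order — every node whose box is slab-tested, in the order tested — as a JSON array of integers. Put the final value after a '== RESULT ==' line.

Traverse from the root:
N0 x:[-13,27] y:[-9,28] z:[-4,22/3] -> hit [-4,22/3], descend [3, 4, 8, 14]
  N3 x:[-13,6] y:[-6,6] z:[1/3,22/3] -> hit [1/3,6], descend [5, 9]
    N5 x:[-1,6] y:[-2,6] z:[5/3,19/3] -> hit [5/3,6] leaf, test {P10(miss), P13(miss)}
    N9 x:[-13,-7] y:[-6,4] z:[1/3,22/3] -> miss, prune
  N4 x:[-4,15] y:[8,21] z:[5,20/3] -> miss, prune
  N8 x:[-4,27] y:[-9,5] z:[-8/3,5/3] -> hit [-8/3,5/3], descend [2, 7, 12]
    N2 x:[9,13] y:[-2,2] z:[-2/3,4/3] -> miss, prune
    N7 x:[-4,-2] y:[-9,4] z:[-8/3,2/3] -> miss, prune
    N12 x:[22,27] y:[-3,5] z:[-2,5/3] -> miss, prune
  N14 x:[-11,16] y:[22,28] z:[-4,8/3] -> miss, prune

10 AABB tests over nodes [0, 3, 5, 9, 4, 8, 2, 7, 12, 14]; 1 leaf entered; closest miss.

== RESULT ==
[0, 3, 5, 9, 4, 8, 2, 7, 12, 14]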